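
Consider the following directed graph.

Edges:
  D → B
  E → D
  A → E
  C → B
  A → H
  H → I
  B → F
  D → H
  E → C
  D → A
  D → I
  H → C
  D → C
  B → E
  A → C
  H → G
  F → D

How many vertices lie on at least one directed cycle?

A vertex is on a directed cycle iff it belongs to a strongly connected component of size ≥ 2 (or has a self-loop).
The vertices on cycles are {A, B, C, D, E, F, H} — 7 in total.

7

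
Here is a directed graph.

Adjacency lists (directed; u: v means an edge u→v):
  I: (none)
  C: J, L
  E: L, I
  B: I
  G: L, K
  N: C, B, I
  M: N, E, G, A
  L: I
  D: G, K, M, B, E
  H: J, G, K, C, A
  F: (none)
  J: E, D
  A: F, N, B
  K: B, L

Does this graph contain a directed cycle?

Yes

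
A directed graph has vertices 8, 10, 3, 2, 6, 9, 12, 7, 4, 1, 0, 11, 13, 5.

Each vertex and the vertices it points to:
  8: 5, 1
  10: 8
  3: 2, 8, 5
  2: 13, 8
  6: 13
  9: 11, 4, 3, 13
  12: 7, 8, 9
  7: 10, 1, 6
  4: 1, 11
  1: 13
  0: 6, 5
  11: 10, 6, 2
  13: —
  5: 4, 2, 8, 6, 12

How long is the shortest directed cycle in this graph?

2

For each vertex v, BFS finds the shortest path from v back to v.
The shortest such closed walk is 5 → 8 → 5, length 2.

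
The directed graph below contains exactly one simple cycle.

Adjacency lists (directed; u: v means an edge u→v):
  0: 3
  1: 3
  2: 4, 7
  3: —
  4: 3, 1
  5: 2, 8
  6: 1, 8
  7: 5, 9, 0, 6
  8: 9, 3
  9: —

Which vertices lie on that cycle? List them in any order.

2, 5, 7

DFS with gray/black marking from 7:
7 gray
  5 gray
    2 gray
      4 gray
        3 gray
        3 black
        1 gray
          1→3: 3 black — skip
        1 black
      4 black
      2→7: 7 is gray → back edge
Back edge closes the cycle 7 → 5 → 2 → 7; its vertices are {2, 5, 7}.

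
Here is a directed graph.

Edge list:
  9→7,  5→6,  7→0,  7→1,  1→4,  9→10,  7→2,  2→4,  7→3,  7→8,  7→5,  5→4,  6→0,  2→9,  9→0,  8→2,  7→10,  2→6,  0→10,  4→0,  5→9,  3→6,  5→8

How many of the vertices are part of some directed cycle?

5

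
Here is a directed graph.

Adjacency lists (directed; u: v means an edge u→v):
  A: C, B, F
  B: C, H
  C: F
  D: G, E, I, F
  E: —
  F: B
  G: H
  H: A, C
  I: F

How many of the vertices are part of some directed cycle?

A vertex is on a directed cycle iff it belongs to a strongly connected component of size ≥ 2 (or has a self-loop).
The vertices on cycles are {A, B, C, F, H} — 5 in total.

5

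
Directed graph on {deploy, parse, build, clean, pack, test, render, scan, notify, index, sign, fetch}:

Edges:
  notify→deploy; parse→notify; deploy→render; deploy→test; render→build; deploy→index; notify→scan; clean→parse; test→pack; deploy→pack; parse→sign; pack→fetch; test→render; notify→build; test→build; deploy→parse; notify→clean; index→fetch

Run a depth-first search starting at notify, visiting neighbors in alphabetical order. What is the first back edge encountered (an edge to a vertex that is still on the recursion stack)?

DFS from notify (visiting neighbors in alphabetical order); mark gray on enter, black on exit:
notify gray
  build gray
  build black
  clean gray
    parse gray
      parse→notify: notify is gray → back edge
First back edge: parse → notify.

parse->notify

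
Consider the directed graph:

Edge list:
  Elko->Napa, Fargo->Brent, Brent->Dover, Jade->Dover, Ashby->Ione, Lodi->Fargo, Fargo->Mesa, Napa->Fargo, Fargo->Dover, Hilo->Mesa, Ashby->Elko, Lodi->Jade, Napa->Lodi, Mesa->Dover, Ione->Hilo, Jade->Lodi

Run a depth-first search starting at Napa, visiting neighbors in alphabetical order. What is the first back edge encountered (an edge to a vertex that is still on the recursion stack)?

DFS from Napa (visiting neighbors in alphabetical order); mark gray on enter, black on exit:
Napa gray
  Fargo gray
    Brent gray
      Dover gray
      Dover black
    Brent black
    Fargo→Dover: Dover black — skip
    Mesa gray
      Mesa→Dover: Dover black — skip
    Mesa black
  Fargo black
  Lodi gray
    Lodi→Fargo: Fargo black — skip
    Jade gray
      Jade→Dover: Dover black — skip
      Jade→Lodi: Lodi is gray → back edge
First back edge: Jade → Lodi.

Jade->Lodi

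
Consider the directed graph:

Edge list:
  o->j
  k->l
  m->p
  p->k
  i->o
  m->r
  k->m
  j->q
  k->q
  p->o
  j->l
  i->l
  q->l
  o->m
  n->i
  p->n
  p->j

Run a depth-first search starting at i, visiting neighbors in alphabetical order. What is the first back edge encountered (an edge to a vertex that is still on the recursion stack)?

DFS from i (visiting neighbors in alphabetical order); mark gray on enter, black on exit:
i gray
  l gray
  l black
  o gray
    j gray
      j→l: l black — skip
      q gray
        q→l: l black — skip
      q black
    j black
    m gray
      p gray
        p→j: j black — skip
        k gray
          k→l: l black — skip
          k→m: m is gray → back edge
First back edge: k → m.

k->m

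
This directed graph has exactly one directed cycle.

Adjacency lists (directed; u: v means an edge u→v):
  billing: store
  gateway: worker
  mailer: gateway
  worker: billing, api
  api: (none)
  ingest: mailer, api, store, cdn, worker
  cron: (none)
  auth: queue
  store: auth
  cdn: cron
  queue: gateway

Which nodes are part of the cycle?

auth, queue, store, worker, billing, gateway

DFS with gray/black marking from worker:
worker gray
  billing gray
    store gray
      auth gray
        queue gray
          gateway gray
            gateway→worker: worker is gray → back edge
Back edge closes the cycle worker → billing → store → auth → queue → gateway → worker; its vertices are {auth, queue, store, worker, billing, gateway}.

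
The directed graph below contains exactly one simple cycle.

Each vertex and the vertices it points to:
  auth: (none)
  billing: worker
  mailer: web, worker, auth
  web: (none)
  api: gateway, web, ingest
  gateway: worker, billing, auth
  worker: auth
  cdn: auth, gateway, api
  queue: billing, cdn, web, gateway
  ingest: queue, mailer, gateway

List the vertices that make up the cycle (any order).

api, cdn, queue, ingest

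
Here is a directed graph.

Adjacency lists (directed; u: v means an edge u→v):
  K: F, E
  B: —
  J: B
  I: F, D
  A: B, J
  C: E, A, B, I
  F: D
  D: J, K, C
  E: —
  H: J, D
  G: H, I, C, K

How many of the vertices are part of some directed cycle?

A vertex is on a directed cycle iff it belongs to a strongly connected component of size ≥ 2 (or has a self-loop).
The vertices on cycles are {C, D, F, I, K} — 5 in total.

5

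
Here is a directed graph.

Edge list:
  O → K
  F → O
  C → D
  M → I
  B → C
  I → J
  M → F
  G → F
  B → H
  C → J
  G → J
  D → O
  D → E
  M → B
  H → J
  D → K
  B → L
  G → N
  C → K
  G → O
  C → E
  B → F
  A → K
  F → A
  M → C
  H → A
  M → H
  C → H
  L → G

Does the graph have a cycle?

DFS with white/gray/black marking, starting from I:
I gray
  J gray
  J black
I black
C gray
  H gray
    H→J: J black — skip
    A gray
      K gray
      K black
    A black
  H black
  C→K: K black — skip
  D gray
    D→K: K black — skip
    O gray
      O→K: K black — skip
    O black
    E gray
    E black
  D black
  C→J: J black — skip
  C→E: E black — skip
C black
G gray
  N gray
  N black
  G→O: O black — skip
  F gray
    F→A: A black — skip
    F→O: O black — skip
  F black
  G→J: J black — skip
G black
B gray
  B→H: H black — skip
  B→C: C black — skip
  L gray
    L→G: G black — skip
  L black
  B→F: F black — skip
B black
M gray
  M→C: C black — skip
  M→F: F black — skip
  M→I: I black — skip
  M→H: H black — skip
  M→B: B black — skip
M black
Every edge goes to a white or black vertex — no back edge, so the graph is acyclic.

No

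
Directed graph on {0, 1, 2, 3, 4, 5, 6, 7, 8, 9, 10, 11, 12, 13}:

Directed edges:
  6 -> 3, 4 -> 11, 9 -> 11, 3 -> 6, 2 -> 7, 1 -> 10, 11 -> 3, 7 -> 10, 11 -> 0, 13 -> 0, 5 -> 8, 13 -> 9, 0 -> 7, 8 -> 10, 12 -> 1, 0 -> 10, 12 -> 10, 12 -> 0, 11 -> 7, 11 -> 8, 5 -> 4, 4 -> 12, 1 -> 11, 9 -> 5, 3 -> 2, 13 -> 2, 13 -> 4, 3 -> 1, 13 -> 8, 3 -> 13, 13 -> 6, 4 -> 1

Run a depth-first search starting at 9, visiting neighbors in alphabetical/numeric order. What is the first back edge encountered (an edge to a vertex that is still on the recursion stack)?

3→1

DFS from 9 (visiting neighbors in alphabetical/numeric order); mark gray on enter, black on exit:
9 gray
  5 gray
    4 gray
      1 gray
        10 gray
        10 black
        11 gray
          0 gray
            7 gray
              7→10: 10 black — skip
            7 black
            0→10: 10 black — skip
          0 black
          3 gray
            3→1: 1 is gray → back edge
First back edge: 3 → 1.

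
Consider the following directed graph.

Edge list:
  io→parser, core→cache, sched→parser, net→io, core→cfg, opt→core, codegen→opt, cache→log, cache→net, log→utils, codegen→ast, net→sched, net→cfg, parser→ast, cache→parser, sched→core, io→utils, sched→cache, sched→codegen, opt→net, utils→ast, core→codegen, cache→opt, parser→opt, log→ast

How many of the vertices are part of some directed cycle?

8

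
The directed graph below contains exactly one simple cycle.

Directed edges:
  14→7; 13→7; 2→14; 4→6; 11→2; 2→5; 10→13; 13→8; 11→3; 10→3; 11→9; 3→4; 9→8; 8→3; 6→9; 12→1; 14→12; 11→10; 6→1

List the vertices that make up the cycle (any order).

3, 4, 6, 8, 9

DFS with gray/black marking from 3:
3 gray
  4 gray
    6 gray
      1 gray
      1 black
      9 gray
        8 gray
          8→3: 3 is gray → back edge
Back edge closes the cycle 3 → 4 → 6 → 9 → 8 → 3; its vertices are {3, 4, 6, 8, 9}.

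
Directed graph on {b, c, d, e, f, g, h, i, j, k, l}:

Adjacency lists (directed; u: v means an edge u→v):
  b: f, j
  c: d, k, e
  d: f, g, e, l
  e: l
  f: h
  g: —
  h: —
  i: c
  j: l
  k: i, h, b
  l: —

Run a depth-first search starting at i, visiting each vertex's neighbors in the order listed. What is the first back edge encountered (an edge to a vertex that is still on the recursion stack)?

DFS from i (visiting each vertex's neighbors in the order listed); mark gray on enter, black on exit:
i gray
  c gray
    d gray
      f gray
        h gray
        h black
      f black
      g gray
      g black
      e gray
        l gray
        l black
      e black
      d→l: l black — skip
    d black
    k gray
      k→i: i is gray → back edge
First back edge: k → i.

k->i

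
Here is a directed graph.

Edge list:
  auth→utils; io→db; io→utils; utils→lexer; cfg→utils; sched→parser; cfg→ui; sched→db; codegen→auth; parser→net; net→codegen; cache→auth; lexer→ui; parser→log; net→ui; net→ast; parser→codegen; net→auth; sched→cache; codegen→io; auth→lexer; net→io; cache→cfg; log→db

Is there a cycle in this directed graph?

No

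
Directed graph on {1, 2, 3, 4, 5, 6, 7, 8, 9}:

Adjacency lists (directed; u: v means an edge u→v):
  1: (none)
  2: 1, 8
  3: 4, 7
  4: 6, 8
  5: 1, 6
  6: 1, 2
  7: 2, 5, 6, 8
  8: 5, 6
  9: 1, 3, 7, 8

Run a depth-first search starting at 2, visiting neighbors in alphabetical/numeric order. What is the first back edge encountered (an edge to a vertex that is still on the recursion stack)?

6->2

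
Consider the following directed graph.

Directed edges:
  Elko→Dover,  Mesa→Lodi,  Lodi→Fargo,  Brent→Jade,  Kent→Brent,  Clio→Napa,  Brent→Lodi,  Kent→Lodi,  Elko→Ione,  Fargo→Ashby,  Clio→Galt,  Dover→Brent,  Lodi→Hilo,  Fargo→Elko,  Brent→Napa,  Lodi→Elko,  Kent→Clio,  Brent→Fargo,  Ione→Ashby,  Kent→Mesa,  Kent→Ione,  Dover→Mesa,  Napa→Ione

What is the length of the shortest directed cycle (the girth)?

4

For each vertex v, BFS finds the shortest path from v back to v.
The shortest such closed walk is Lodi → Elko → Dover → Mesa → Lodi, length 4.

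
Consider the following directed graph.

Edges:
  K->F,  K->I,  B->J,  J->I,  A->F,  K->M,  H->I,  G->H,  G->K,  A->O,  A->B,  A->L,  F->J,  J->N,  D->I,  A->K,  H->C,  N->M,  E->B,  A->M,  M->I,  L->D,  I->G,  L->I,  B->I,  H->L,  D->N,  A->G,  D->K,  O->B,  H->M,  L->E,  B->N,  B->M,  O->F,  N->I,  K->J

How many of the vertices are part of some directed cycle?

A vertex is on a directed cycle iff it belongs to a strongly connected component of size ≥ 2 (or has a self-loop).
The vertices on cycles are {B, D, E, F, G, H, I, J, K, L, M, N} — 12 in total.

12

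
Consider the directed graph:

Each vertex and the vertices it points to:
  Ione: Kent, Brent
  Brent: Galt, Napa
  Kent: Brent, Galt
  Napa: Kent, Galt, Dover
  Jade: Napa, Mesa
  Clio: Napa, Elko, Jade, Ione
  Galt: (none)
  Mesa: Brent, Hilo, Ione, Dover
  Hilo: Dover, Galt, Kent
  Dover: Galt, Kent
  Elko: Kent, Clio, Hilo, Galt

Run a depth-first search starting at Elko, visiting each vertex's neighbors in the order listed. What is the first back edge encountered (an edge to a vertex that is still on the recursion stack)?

DFS from Elko (visiting each vertex's neighbors in the order listed); mark gray on enter, black on exit:
Elko gray
  Kent gray
    Brent gray
      Galt gray
      Galt black
      Napa gray
        Napa→Kent: Kent is gray → back edge
First back edge: Napa → Kent.

Napa->Kent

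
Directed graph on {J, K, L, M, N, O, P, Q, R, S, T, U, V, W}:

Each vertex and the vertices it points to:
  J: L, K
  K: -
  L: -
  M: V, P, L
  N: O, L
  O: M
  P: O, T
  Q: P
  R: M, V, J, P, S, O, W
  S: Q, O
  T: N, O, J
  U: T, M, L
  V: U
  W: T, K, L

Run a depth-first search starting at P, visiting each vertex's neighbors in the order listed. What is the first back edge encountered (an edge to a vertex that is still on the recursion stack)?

N->O

DFS from P (visiting each vertex's neighbors in the order listed); mark gray on enter, black on exit:
P gray
  O gray
    M gray
      V gray
        U gray
          T gray
            N gray
              N→O: O is gray → back edge
First back edge: N → O.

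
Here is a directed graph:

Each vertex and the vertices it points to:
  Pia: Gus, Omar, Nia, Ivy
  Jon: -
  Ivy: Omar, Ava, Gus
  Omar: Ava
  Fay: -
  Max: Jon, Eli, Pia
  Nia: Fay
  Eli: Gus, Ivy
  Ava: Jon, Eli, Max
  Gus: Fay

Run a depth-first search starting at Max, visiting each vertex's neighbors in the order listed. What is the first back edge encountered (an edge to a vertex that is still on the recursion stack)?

Ava→Eli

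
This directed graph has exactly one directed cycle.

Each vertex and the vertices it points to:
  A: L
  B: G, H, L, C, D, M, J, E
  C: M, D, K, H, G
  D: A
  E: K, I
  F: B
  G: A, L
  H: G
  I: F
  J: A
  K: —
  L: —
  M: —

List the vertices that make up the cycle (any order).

B, E, F, I

DFS with gray/black marking from B:
B gray
  G gray
    A gray
      L gray
      L black
    A black
    G→L: L black — skip
  G black
  H gray
    H→G: G black — skip
  H black
  B→L: L black — skip
  C gray
    M gray
    M black
    D gray
      D→A: A black — skip
    D black
    K gray
    K black
    C→H: H black — skip
    C→G: G black — skip
  C black
  B→D: D black — skip
  B→M: M black — skip
  J gray
    J→A: A black — skip
  J black
  E gray
    E→K: K black — skip
    I gray
      F gray
        F→B: B is gray → back edge
Back edge closes the cycle B → E → I → F → B; its vertices are {B, E, F, I}.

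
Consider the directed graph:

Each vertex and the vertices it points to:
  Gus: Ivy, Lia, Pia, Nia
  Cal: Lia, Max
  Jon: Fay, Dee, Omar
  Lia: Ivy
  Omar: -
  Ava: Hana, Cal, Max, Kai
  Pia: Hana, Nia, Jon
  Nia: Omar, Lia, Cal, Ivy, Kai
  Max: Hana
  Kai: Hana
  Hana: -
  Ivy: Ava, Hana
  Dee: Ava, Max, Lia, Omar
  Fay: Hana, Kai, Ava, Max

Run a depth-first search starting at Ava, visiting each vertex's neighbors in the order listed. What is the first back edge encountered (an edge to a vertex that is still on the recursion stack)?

Ivy->Ava

DFS from Ava (visiting each vertex's neighbors in the order listed); mark gray on enter, black on exit:
Ava gray
  Hana gray
  Hana black
  Cal gray
    Lia gray
      Ivy gray
        Ivy→Ava: Ava is gray → back edge
First back edge: Ivy → Ava.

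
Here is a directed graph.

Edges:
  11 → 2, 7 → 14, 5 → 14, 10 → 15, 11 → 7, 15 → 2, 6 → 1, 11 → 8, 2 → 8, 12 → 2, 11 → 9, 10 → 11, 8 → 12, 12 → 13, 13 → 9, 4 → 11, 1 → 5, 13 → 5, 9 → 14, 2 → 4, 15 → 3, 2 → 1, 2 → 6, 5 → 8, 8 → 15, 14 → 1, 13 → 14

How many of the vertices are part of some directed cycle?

A vertex is on a directed cycle iff it belongs to a strongly connected component of size ≥ 2 (or has a self-loop).
The vertices on cycles are {1, 2, 4, 5, 6, 7, 8, 9, 11, 12, 13, 14, 15} — 13 in total.

13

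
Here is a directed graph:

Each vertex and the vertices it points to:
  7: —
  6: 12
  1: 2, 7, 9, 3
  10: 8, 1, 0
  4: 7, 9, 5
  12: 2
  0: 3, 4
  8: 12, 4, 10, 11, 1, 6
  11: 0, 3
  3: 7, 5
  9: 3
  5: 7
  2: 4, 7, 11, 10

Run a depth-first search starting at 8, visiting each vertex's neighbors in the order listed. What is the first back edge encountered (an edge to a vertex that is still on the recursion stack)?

DFS from 8 (visiting each vertex's neighbors in the order listed); mark gray on enter, black on exit:
8 gray
  12 gray
    2 gray
      4 gray
        7 gray
        7 black
        9 gray
          3 gray
            3→7: 7 black — skip
            5 gray
              5→7: 7 black — skip
            5 black
          3 black
        9 black
        4→5: 5 black — skip
      4 black
      2→7: 7 black — skip
      11 gray
        0 gray
          0→3: 3 black — skip
          0→4: 4 black — skip
        0 black
        11→3: 3 black — skip
      11 black
      10 gray
        10→8: 8 is gray → back edge
First back edge: 10 → 8.

10->8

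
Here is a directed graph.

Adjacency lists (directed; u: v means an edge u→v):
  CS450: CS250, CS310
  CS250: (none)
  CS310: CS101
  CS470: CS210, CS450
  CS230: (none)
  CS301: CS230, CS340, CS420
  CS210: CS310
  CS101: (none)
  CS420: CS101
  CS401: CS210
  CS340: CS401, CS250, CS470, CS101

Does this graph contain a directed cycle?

DFS with white/gray/black marking, starting from CS210:
CS210 gray
  CS310 gray
    CS101 gray
    CS101 black
  CS310 black
CS210 black
CS450 gray
  CS250 gray
  CS250 black
  CS450→CS310: CS310 black — skip
CS450 black
CS470 gray
  CS470→CS210: CS210 black — skip
  CS470→CS450: CS450 black — skip
CS470 black
CS230 gray
CS230 black
CS301 gray
  CS301→CS230: CS230 black — skip
  CS340 gray
    CS401 gray
      CS401→CS210: CS210 black — skip
    CS401 black
    CS340→CS250: CS250 black — skip
    CS340→CS470: CS470 black — skip
    CS340→CS101: CS101 black — skip
  CS340 black
  CS420 gray
    CS420→CS101: CS101 black — skip
  CS420 black
CS301 black
Every edge goes to a white or black vertex — no back edge, so the graph is acyclic.

No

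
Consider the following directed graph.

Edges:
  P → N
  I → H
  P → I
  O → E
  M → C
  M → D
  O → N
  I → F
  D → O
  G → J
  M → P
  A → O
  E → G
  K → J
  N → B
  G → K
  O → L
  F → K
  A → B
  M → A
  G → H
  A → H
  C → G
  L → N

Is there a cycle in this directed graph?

DFS with white/gray/black marking, starting from K:
K gray
  J gray
  J black
K black
A gray
  O gray
    E gray
      G gray
        G→J: J black — skip
        H gray
        H black
        G→K: K black — skip
      G black
    E black
    L gray
      N gray
        B gray
        B black
      N black
    L black
    O→N: N black — skip
  O black
  A→H: H black — skip
  A→B: B black — skip
A black
C gray
  C→G: G black — skip
C black
D gray
  D→O: O black — skip
D black
F gray
  F→K: K black — skip
F black
I gray
  I→H: H black — skip
  I→F: F black — skip
I black
M gray
  M→D: D black — skip
  M→C: C black — skip
  M→A: A black — skip
  P gray
    P→N: N black — skip
    P→I: I black — skip
  P black
M black
Every edge goes to a white or black vertex — no back edge, so the graph is acyclic.

No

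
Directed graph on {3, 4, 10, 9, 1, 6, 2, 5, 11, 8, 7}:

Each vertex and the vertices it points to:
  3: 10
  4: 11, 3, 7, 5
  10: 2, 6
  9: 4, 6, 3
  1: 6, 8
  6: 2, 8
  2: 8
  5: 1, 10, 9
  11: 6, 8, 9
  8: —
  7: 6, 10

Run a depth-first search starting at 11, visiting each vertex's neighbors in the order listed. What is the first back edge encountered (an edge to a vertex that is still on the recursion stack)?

4->11

DFS from 11 (visiting each vertex's neighbors in the order listed); mark gray on enter, black on exit:
11 gray
  6 gray
    2 gray
      8 gray
      8 black
    2 black
    6→8: 8 black — skip
  6 black
  11→8: 8 black — skip
  9 gray
    4 gray
      4→11: 11 is gray → back edge
First back edge: 4 → 11.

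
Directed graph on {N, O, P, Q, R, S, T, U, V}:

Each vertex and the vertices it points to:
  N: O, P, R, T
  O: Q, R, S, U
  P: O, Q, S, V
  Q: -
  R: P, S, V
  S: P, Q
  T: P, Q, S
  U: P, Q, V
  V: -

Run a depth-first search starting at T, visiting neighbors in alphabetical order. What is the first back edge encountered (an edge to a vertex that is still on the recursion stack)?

R->P

DFS from T (visiting neighbors in alphabetical order); mark gray on enter, black on exit:
T gray
  P gray
    O gray
      Q gray
      Q black
      R gray
        R→P: P is gray → back edge
First back edge: R → P.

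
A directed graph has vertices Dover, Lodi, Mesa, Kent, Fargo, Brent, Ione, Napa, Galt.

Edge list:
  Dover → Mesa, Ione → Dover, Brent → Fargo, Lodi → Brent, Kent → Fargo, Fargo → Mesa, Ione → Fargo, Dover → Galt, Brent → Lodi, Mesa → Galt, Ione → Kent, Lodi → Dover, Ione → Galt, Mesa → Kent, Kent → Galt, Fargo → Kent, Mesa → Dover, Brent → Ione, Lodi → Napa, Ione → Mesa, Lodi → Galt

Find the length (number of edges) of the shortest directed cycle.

2

For each vertex v, BFS finds the shortest path from v back to v.
The shortest such closed walk is Brent → Lodi → Brent, length 2.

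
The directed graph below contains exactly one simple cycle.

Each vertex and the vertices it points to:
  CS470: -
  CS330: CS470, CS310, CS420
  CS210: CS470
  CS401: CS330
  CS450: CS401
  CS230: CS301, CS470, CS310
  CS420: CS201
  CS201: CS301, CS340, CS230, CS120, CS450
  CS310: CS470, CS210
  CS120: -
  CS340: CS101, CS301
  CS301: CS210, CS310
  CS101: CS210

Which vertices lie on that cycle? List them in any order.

DFS with gray/black marking from CS420:
CS420 gray
  CS201 gray
    CS301 gray
      CS210 gray
        CS470 gray
        CS470 black
      CS210 black
      CS310 gray
        CS310→CS470: CS470 black — skip
        CS310→CS210: CS210 black — skip
      CS310 black
    CS301 black
    CS340 gray
      CS101 gray
        CS101→CS210: CS210 black — skip
      CS101 black
      CS340→CS301: CS301 black — skip
    CS340 black
    CS230 gray
      CS230→CS301: CS301 black — skip
      CS230→CS470: CS470 black — skip
      CS230→CS310: CS310 black — skip
    CS230 black
    CS120 gray
    CS120 black
    CS450 gray
      CS401 gray
        CS330 gray
          CS330→CS470: CS470 black — skip
          CS330→CS310: CS310 black — skip
          CS330→CS420: CS420 is gray → back edge
Back edge closes the cycle CS420 → CS201 → CS450 → CS401 → CS330 → CS420; its vertices are {CS201, CS330, CS401, CS420, CS450}.

CS201, CS330, CS401, CS420, CS450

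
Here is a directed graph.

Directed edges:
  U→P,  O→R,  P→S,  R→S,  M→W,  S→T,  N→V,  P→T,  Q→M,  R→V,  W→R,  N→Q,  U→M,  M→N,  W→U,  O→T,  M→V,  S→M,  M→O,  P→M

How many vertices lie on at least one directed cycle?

9

A vertex is on a directed cycle iff it belongs to a strongly connected component of size ≥ 2 (or has a self-loop).
The vertices on cycles are {M, N, O, P, Q, R, S, U, W} — 9 in total.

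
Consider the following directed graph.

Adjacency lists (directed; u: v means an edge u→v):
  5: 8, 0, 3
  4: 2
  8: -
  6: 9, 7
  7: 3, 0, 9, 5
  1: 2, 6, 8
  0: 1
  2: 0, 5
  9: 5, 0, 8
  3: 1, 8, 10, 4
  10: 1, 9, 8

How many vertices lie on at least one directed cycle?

10

A vertex is on a directed cycle iff it belongs to a strongly connected component of size ≥ 2 (or has a self-loop).
The vertices on cycles are {0, 1, 2, 3, 4, 5, 6, 7, 9, 10} — 10 in total.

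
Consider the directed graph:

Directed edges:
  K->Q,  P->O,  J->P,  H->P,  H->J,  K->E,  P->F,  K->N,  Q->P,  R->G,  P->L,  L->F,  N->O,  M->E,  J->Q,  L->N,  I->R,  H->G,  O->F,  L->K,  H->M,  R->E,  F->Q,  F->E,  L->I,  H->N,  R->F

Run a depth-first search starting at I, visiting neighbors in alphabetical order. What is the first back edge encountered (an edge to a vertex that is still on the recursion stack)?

P→F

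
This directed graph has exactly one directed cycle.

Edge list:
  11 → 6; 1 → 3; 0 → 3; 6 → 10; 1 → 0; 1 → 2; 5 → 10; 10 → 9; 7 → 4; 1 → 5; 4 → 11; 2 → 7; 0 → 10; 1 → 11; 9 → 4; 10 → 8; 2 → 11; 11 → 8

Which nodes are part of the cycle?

4, 6, 9, 10, 11

DFS with gray/black marking from 11:
11 gray
  8 gray
  8 black
  6 gray
    10 gray
      10→8: 8 black — skip
      9 gray
        4 gray
          4→11: 11 is gray → back edge
Back edge closes the cycle 11 → 6 → 10 → 9 → 4 → 11; its vertices are {4, 6, 9, 10, 11}.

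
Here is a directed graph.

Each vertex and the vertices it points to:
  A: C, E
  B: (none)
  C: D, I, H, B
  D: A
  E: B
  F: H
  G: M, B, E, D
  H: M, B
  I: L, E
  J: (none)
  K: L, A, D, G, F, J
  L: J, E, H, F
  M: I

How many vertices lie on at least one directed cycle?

8

A vertex is on a directed cycle iff it belongs to a strongly connected component of size ≥ 2 (or has a self-loop).
The vertices on cycles are {A, C, D, F, H, I, L, M} — 8 in total.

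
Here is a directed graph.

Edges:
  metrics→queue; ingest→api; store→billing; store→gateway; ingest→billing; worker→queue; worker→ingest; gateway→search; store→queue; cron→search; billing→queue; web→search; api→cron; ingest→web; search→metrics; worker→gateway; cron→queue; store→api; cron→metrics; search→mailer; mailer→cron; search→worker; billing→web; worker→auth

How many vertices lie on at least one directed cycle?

A vertex is on a directed cycle iff it belongs to a strongly connected component of size ≥ 2 (or has a self-loop).
The vertices on cycles are {api, web, cron, ingest, mailer, search, worker, billing, gateway} — 9 in total.

9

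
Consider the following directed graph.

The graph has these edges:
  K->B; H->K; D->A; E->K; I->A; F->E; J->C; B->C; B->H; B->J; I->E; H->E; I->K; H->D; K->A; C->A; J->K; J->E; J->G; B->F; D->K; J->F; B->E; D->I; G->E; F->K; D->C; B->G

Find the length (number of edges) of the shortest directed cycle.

3

For each vertex v, BFS finds the shortest path from v back to v.
The shortest such closed walk is B → H → K → B, length 3.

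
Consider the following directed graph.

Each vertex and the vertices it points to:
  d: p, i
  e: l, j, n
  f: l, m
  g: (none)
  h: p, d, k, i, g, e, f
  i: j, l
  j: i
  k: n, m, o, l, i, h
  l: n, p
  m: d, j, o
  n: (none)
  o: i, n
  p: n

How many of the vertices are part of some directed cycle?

4

A vertex is on a directed cycle iff it belongs to a strongly connected component of size ≥ 2 (or has a self-loop).
The vertices on cycles are {h, i, j, k} — 4 in total.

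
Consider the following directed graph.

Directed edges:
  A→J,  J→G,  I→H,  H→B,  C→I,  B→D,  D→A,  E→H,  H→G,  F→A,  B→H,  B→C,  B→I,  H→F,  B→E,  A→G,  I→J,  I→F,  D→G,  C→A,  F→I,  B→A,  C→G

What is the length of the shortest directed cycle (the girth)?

For each vertex v, BFS finds the shortest path from v back to v.
The shortest such closed walk is B → H → B, length 2.

2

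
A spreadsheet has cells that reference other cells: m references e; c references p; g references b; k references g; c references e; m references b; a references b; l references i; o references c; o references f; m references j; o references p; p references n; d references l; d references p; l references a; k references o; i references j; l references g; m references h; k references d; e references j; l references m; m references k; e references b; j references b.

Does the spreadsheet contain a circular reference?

Yes

DFS with white/gray/black marking, starting from a:
a gray
  b gray
  b black
a black
c gray
  e gray
    e→b: b black — skip
    j gray
      j→b: b black — skip
    j black
  e black
  p gray
    n gray
    n black
  p black
c black
d gray
  l gray
    i gray
      i→j: j black — skip
    i black
    l→a: a black — skip
    m gray
      m→b: b black — skip
      m→j: j black — skip
      m→e: e black — skip
      h gray
      h black
      k gray
        o gray
          o→c: c black — skip
          f gray
          f black
          o→p: p black — skip
        o black
        k→d: d is gray → back edge
Back edge found, so a cycle exists: d → l → m → k → d.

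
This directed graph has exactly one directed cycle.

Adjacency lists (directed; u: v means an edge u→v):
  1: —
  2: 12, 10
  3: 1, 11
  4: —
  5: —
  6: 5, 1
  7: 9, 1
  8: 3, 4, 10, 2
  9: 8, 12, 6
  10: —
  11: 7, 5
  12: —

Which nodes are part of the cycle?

DFS with gray/black marking from 7:
7 gray
  9 gray
    8 gray
      3 gray
        1 gray
        1 black
        11 gray
          11→7: 7 is gray → back edge
Back edge closes the cycle 7 → 9 → 8 → 3 → 11 → 7; its vertices are {3, 7, 8, 9, 11}.

3, 7, 8, 9, 11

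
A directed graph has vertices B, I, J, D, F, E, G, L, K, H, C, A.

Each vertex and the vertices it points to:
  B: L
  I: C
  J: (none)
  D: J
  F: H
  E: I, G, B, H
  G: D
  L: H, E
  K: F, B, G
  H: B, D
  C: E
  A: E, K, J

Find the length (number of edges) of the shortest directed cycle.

3

For each vertex v, BFS finds the shortest path from v back to v.
The shortest such closed walk is E → I → C → E, length 3.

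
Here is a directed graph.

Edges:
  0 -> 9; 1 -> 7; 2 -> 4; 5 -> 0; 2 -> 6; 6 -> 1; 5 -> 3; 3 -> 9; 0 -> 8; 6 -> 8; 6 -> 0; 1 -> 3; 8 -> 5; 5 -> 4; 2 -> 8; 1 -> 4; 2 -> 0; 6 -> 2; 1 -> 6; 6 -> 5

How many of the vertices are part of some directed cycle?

6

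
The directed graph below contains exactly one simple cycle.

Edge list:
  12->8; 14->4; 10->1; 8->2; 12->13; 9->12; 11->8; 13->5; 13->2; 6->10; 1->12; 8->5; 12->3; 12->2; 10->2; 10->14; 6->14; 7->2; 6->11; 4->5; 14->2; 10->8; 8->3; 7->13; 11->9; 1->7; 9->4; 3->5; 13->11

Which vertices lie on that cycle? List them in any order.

DFS with gray/black marking from 11:
11 gray
  8 gray
    2 gray
    2 black
    3 gray
      5 gray
      5 black
    3 black
    8→5: 5 black — skip
  8 black
  9 gray
    4 gray
      4→5: 5 black — skip
    4 black
    12 gray
      13 gray
        13→11: 11 is gray → back edge
Back edge closes the cycle 11 → 9 → 12 → 13 → 11; its vertices are {9, 11, 12, 13}.

9, 11, 12, 13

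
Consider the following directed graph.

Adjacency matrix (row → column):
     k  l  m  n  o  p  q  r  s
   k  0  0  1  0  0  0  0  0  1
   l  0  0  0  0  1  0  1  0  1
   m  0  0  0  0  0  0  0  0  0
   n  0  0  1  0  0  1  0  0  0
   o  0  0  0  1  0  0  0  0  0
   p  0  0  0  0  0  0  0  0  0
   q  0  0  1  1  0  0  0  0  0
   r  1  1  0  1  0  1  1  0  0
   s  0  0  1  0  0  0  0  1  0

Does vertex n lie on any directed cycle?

No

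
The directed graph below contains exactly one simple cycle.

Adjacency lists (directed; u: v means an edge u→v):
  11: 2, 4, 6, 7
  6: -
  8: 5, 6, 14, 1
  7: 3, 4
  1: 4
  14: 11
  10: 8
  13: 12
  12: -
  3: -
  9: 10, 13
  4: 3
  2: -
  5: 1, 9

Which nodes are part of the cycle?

DFS with gray/black marking from 8:
8 gray
  5 gray
    1 gray
      4 gray
        3 gray
        3 black
      4 black
    1 black
    9 gray
      10 gray
        10→8: 8 is gray → back edge
Back edge closes the cycle 8 → 5 → 9 → 10 → 8; its vertices are {5, 8, 9, 10}.

5, 8, 9, 10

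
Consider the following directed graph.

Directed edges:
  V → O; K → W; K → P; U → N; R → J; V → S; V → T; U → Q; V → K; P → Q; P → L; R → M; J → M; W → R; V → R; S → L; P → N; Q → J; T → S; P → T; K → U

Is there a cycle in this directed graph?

No

DFS with white/gray/black marking, starting from U:
U gray
  Q gray
    J gray
      M gray
      M black
    J black
  Q black
  N gray
  N black
U black
T gray
  S gray
    L gray
    L black
  S black
T black
V gray
  K gray
    K→U: U black — skip
    P gray
      P→T: T black — skip
      P→Q: Q black — skip
      P→L: L black — skip
      P→N: N black — skip
    P black
    W gray
      R gray
        R→M: M black — skip
        R→J: J black — skip
      R black
    W black
  K black
  V→R: R black — skip
  O gray
  O black
  V→T: T black — skip
  V→S: S black — skip
V black
Every edge goes to a white or black vertex — no back edge, so the graph is acyclic.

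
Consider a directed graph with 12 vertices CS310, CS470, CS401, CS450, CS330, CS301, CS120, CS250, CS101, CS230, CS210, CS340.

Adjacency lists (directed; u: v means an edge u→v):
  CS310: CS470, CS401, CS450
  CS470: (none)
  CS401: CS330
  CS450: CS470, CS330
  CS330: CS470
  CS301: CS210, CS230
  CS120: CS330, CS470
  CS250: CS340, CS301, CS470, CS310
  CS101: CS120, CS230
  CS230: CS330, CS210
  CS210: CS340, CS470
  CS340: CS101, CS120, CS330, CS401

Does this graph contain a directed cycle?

DFS with white/gray/black marking, starting from CS450:
CS450 gray
  CS470 gray
  CS470 black
  CS330 gray
    CS330→CS470: CS470 black — skip
  CS330 black
CS450 black
CS310 gray
  CS310→CS470: CS470 black — skip
  CS401 gray
    CS401→CS330: CS330 black — skip
  CS401 black
  CS310→CS450: CS450 black — skip
CS310 black
CS301 gray
  CS210 gray
    CS340 gray
      CS101 gray
        CS120 gray
          CS120→CS330: CS330 black — skip
          CS120→CS470: CS470 black — skip
        CS120 black
        CS230 gray
          CS230→CS330: CS330 black — skip
          CS230→CS210: CS210 is gray → back edge
Back edge found, so a cycle exists: CS210 → CS340 → CS101 → CS230 → CS210.

Yes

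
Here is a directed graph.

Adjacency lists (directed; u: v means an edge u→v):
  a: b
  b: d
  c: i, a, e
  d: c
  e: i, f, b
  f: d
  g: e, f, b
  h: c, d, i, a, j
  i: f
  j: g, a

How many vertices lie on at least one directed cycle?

7

A vertex is on a directed cycle iff it belongs to a strongly connected component of size ≥ 2 (or has a self-loop).
The vertices on cycles are {a, b, c, d, e, f, i} — 7 in total.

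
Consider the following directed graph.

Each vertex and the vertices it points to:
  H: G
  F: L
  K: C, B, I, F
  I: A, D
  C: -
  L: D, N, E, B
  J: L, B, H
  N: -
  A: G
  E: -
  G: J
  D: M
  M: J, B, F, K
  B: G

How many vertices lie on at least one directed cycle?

11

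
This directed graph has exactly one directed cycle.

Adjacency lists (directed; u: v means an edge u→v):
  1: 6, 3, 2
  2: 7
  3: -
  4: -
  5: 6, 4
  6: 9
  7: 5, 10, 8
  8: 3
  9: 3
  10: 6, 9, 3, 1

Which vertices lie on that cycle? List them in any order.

1, 2, 7, 10

DFS with gray/black marking from 2:
2 gray
  7 gray
    5 gray
      6 gray
        9 gray
          3 gray
          3 black
        9 black
      6 black
      4 gray
      4 black
    5 black
    10 gray
      10→6: 6 black — skip
      10→9: 9 black — skip
      10→3: 3 black — skip
      1 gray
        1→6: 6 black — skip
        1→3: 3 black — skip
        1→2: 2 is gray → back edge
Back edge closes the cycle 2 → 7 → 10 → 1 → 2; its vertices are {1, 2, 7, 10}.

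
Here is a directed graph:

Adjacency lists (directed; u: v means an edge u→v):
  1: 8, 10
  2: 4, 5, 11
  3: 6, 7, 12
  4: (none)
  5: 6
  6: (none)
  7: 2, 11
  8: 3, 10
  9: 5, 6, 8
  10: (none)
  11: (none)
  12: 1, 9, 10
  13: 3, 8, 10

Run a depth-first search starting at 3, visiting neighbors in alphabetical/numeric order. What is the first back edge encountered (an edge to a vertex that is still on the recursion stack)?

8->3

DFS from 3 (visiting neighbors in alphabetical/numeric order); mark gray on enter, black on exit:
3 gray
  6 gray
  6 black
  7 gray
    2 gray
      4 gray
      4 black
      5 gray
        5→6: 6 black — skip
      5 black
      11 gray
      11 black
    2 black
    7→11: 11 black — skip
  7 black
  12 gray
    1 gray
      8 gray
        8→3: 3 is gray → back edge
First back edge: 8 → 3.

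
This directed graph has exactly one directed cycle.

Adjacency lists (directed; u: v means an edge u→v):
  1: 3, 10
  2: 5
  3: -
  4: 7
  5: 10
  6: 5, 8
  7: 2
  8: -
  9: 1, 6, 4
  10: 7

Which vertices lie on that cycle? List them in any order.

DFS with gray/black marking from 10:
10 gray
  7 gray
    2 gray
      5 gray
        5→10: 10 is gray → back edge
Back edge closes the cycle 10 → 7 → 2 → 5 → 10; its vertices are {2, 5, 7, 10}.

2, 5, 7, 10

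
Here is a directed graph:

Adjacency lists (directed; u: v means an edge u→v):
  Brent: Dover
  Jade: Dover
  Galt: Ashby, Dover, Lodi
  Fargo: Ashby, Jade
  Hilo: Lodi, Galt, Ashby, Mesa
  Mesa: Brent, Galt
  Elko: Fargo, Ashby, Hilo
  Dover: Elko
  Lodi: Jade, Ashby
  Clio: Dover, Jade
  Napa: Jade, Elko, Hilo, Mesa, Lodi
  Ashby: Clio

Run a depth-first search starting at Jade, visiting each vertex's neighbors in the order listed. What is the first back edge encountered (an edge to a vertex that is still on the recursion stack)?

Clio->Dover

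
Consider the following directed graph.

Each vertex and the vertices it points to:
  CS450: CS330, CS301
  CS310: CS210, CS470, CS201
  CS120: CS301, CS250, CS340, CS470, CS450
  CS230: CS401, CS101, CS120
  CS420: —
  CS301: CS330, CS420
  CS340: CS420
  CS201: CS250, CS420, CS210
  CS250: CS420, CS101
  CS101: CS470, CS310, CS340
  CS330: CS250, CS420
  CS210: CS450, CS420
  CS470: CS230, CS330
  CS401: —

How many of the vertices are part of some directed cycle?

11

A vertex is on a directed cycle iff it belongs to a strongly connected component of size ≥ 2 (or has a self-loop).
The vertices on cycles are {CS101, CS120, CS201, CS210, CS230, CS250, CS301, CS310, CS330, CS450, CS470} — 11 in total.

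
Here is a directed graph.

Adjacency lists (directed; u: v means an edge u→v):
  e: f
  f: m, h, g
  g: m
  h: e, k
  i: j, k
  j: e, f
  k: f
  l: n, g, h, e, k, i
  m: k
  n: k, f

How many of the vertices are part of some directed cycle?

A vertex is on a directed cycle iff it belongs to a strongly connected component of size ≥ 2 (or has a self-loop).
The vertices on cycles are {e, f, g, h, k, m} — 6 in total.

6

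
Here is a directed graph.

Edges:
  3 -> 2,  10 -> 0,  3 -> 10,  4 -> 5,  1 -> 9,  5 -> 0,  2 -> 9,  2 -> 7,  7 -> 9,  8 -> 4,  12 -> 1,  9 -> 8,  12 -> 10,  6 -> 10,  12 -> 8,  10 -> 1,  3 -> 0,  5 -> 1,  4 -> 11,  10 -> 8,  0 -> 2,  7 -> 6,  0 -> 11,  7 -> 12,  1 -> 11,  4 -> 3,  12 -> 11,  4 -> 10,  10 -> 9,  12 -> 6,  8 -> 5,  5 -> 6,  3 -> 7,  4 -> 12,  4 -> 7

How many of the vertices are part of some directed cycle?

12

A vertex is on a directed cycle iff it belongs to a strongly connected component of size ≥ 2 (or has a self-loop).
The vertices on cycles are {0, 1, 2, 3, 4, 5, 6, 7, 8, 9, 10, 12} — 12 in total.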